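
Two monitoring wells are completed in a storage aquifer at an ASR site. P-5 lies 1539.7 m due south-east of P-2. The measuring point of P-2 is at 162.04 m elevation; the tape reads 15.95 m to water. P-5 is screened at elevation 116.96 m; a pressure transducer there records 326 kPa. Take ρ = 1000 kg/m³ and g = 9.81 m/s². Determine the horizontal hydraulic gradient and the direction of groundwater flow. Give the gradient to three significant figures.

Total head at P-2: h = 162.04 − 15.95 = 146.09 m.
Pressure head at P-5: ψ = P/(ρg) = 326×1000 / (1000 × 9.81) = 33.23 m.
Total head at P-5: h = z + ψ = 116.96 + 33.23 = 150.19 m.
Head difference: h(P-2) − h(P-5) = 146.09 − 150.19 = -4.10 m.
Hydraulic gradient: i = |Δh| / L = 4.10 / 1539.7 = 0.00266.
Flow is from higher to lower head: from P-5 toward P-2, i.e. toward the north-west.

i ≈ 0.00266; groundwater flows toward the north-west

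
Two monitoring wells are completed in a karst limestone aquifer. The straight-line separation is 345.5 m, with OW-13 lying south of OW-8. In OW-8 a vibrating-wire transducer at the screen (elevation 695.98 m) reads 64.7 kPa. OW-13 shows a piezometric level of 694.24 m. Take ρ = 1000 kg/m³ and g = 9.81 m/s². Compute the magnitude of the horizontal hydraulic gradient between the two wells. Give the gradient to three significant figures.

i ≈ 0.0241

Pressure head at OW-8: ψ = P/(ρg) = 64.7×1000 / (1000 × 9.81) = 6.60 m.
Total head at OW-8: h = z + ψ = 695.98 + 6.60 = 702.58 m.
Total head at OW-13: h = 694.24 m (water level in the piezometer is the total head).
Head difference: h(OW-8) − h(OW-13) = 702.58 − 694.24 = 8.34 m.
Hydraulic gradient: i = |Δh| / L = 8.34 / 345.5 = 0.0241.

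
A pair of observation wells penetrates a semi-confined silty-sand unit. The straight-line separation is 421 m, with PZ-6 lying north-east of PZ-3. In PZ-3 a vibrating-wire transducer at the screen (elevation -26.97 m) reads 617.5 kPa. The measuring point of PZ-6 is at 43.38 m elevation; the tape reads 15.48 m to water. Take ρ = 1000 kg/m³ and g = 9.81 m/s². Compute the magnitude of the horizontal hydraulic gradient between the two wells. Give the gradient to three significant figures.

Pressure head at PZ-3: ψ = P/(ρg) = 617.5×1000 / (1000 × 9.81) = 62.95 m.
Total head at PZ-3: h = z + ψ = -26.97 + 62.95 = 35.98 m.
Total head at PZ-6: h = 43.38 − 15.48 = 27.90 m.
Head difference: h(PZ-3) − h(PZ-6) = 35.98 − 27.90 = 8.08 m.
Hydraulic gradient: i = |Δh| / L = 8.08 / 421 = 0.0192.

i ≈ 0.0192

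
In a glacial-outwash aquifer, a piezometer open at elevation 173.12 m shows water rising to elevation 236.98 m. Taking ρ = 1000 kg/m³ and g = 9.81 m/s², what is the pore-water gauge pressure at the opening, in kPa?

Pressure head ψ = h − z = 236.98 − 173.12 = 63.86 m.
P = ρgψ = 1000 × 9.81 × 63.86 = 626467 Pa ≈ 626 kPa.

P ≈ 626 kPa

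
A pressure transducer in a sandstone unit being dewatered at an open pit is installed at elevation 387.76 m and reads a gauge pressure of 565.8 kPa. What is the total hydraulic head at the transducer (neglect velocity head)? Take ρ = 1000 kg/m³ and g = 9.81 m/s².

ψ = P/(ρg) = 565.8×1000 / (1000 × 9.81) = 57.68 m.
h = z + ψ = 387.76 + 57.68 = 445.44 m.

h ≈ 445.44 m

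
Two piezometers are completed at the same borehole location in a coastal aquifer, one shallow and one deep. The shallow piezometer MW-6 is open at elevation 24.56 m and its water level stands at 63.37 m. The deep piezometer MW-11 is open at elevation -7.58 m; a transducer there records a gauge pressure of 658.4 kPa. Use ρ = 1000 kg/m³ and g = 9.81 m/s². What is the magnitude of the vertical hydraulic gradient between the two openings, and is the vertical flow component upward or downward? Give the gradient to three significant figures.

|i_v| ≈ 0.119; vertical flow is downward

Total head at MW-6: h = 63.37 m (water level in the standpipe).
Pressure head at MW-11: ψ = P/(ρg) = 658.4×1000 / (1000 × 9.81) = 67.12 m.
Total head at MW-11: h = z + ψ = -7.58 + 67.12 = 59.54 m.
Δh = h(MW-6) − h(MW-11) = 63.37 − 59.54 = 3.83 m.
Vertical separation Δz = 24.56 − (-7.58) = 32.14 m.
|i_v| = |Δh| / Δz = 3.83 / 32.14 = 0.119.
Head is higher in the shallow piezometer, so vertical flow is downward (recharge condition).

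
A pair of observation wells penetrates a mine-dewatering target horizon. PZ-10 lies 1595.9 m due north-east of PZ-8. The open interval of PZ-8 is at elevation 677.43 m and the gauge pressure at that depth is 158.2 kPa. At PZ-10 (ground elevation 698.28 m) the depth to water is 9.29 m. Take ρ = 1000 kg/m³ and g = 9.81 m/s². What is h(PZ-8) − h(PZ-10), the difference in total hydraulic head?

Δh ≈ 4.57 m

Pressure head at PZ-8: ψ = P/(ρg) = 158.2×1000 / (1000 × 9.81) = 16.13 m.
Total head at PZ-8: h = z + ψ = 677.43 + 16.13 = 693.56 m.
Total head at PZ-10: h = 698.28 − 9.29 = 688.99 m.
Head difference: h(PZ-8) − h(PZ-10) = 693.56 − 688.99 = 4.57 m.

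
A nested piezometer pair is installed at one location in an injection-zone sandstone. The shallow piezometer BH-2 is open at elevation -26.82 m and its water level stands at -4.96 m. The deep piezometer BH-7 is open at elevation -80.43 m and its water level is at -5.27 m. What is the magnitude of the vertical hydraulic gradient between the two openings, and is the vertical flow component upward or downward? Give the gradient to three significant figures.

|i_v| ≈ 0.00578; vertical flow is downward

Total head at BH-2: h = -4.96 m (water level in the standpipe).
Total head at BH-7: h = -5.27 m.
Δh = h(BH-2) − h(BH-7) = -4.96 − (-5.27) = 0.31 m.
Vertical separation Δz = -26.82 − (-80.43) = 53.61 m.
|i_v| = |Δh| / Δz = 0.31 / 53.61 = 0.00578.
Head is higher in the shallow piezometer, so vertical flow is downward (recharge condition).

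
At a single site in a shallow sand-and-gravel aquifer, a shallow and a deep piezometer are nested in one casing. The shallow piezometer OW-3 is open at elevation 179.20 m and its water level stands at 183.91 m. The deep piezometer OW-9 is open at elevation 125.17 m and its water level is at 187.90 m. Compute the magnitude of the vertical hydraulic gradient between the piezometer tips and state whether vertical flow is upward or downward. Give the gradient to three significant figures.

|i_v| ≈ 0.0738; vertical flow is upward

Total head at OW-3: h = 183.91 m (water level in the standpipe).
Total head at OW-9: h = 187.90 m.
Δh = h(OW-3) − h(OW-9) = 183.91 − 187.90 = -3.99 m.
Vertical separation Δz = 179.20 − 125.17 = 54.03 m.
|i_v| = |Δh| / Δz = 3.99 / 54.03 = 0.0738.
Head is higher in the deep piezometer, so vertical flow is upward (discharge condition).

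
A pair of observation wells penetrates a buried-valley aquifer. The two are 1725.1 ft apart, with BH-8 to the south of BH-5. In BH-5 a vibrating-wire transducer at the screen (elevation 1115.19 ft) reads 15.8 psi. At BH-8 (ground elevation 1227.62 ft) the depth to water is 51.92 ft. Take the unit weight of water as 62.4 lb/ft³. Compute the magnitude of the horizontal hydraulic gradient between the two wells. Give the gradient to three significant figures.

Pressure head at BH-5: ψ = 144·P/γ = 144 × 15.8 / 62.4 = 36.46 ft.
Total head at BH-5: h = z + ψ = 1115.19 + 36.46 = 1151.65 ft.
Total head at BH-8: h = 1227.62 − 51.92 = 1175.70 ft.
Head difference: h(BH-5) − h(BH-8) = 1151.65 − 1175.70 = -24.05 ft.
Hydraulic gradient: i = |Δh| / L = 24.05 / 1725.1 = 0.0139.

i ≈ 0.0139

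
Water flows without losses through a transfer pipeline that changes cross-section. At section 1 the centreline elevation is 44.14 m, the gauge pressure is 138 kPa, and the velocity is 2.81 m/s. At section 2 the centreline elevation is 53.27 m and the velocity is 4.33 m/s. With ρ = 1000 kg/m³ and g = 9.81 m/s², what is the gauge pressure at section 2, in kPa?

P₂ ≈ 43.0 kPa

Pressure head at 1: ψ₁ = P₁/(ρg) = 138×1000 / (1000 × 9.81) = 14.07 m.
Velocity heads: v₁²/2g = 2.81²/19.62 = 0.402 m; v₂²/2g = 4.33²/19.62 = 0.956 m.
Total head H = z₁ + ψ₁ + v₁²/2g = 44.14 + 14.07 + 0.402 = 58.61 m.
ψ₂ = H − z₂ − v₂²/2g = 58.61 − 53.27 − 0.956 = 4.38 m.
P₂ = ρgψ₂ = 1000 × 9.81 × 4.38 ≈ 43.0 kPa.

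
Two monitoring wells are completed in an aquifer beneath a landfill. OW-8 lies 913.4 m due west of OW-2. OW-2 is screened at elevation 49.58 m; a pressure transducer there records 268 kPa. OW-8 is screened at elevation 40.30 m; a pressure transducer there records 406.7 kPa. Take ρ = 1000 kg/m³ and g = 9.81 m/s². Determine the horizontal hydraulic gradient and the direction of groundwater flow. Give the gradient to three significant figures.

i ≈ 0.00532; groundwater flows toward the east

Pressure head at OW-2: ψ = P/(ρg) = 268×1000 / (1000 × 9.81) = 27.32 m.
Total head at OW-2: h = z + ψ = 49.58 + 27.32 = 76.90 m.
Pressure head at OW-8: ψ = P/(ρg) = 406.7×1000 / (1000 × 9.81) = 41.46 m.
Total head at OW-8: h = z + ψ = 40.30 + 41.46 = 81.76 m.
Head difference: h(OW-2) − h(OW-8) = 76.90 − 81.76 = -4.86 m.
Hydraulic gradient: i = |Δh| / L = 4.86 / 913.4 = 0.00532.
Flow is from higher to lower head: from OW-8 toward OW-2, i.e. toward the east.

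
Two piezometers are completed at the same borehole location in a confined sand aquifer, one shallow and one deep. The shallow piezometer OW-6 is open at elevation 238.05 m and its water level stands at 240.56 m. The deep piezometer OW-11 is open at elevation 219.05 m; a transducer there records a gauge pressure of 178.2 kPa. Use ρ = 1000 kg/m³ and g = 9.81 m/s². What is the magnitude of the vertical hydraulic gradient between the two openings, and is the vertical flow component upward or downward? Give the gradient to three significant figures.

Total head at OW-6: h = 240.56 m (water level in the standpipe).
Pressure head at OW-11: ψ = P/(ρg) = 178.2×1000 / (1000 × 9.81) = 18.17 m.
Total head at OW-11: h = z + ψ = 219.05 + 18.17 = 237.22 m.
Δh = h(OW-6) − h(OW-11) = 240.56 − 237.22 = 3.34 m.
Vertical separation Δz = 238.05 − 219.05 = 19.00 m.
|i_v| = |Δh| / Δz = 3.34 / 19.00 = 0.176.
Head is higher in the shallow piezometer, so vertical flow is downward (recharge condition).

|i_v| ≈ 0.176; vertical flow is downward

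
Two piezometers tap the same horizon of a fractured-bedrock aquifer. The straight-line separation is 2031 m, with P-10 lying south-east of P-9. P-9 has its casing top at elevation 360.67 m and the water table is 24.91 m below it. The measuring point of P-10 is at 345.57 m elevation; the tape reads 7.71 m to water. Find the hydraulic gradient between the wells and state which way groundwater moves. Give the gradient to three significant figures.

i ≈ 0.00103; groundwater flows toward the north-west

Total head at P-9: h = 360.67 − 24.91 = 335.76 m.
Total head at P-10: h = 345.57 − 7.71 = 337.86 m.
Head difference: h(P-9) − h(P-10) = 335.76 − 337.86 = -2.10 m.
Hydraulic gradient: i = |Δh| / L = 2.10 / 2031 = 0.00103.
Flow is from higher to lower head: from P-10 toward P-9, i.e. toward the north-west.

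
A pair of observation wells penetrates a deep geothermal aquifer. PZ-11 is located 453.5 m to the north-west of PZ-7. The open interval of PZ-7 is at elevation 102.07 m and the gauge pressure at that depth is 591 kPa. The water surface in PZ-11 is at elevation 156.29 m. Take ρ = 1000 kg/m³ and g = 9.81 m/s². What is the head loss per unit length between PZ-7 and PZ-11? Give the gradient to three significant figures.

Pressure head at PZ-7: ψ = P/(ρg) = 591×1000 / (1000 × 9.81) = 60.24 m.
Total head at PZ-7: h = z + ψ = 102.07 + 60.24 = 162.31 m.
Total head at PZ-11: h = 156.29 m (water level in the piezometer is the total head).
Head difference: h(PZ-7) − h(PZ-11) = 162.31 − 156.29 = 6.02 m.
Hydraulic gradient: i = |Δh| / L = 6.02 / 453.5 = 0.0133.

i ≈ 0.0133 m/m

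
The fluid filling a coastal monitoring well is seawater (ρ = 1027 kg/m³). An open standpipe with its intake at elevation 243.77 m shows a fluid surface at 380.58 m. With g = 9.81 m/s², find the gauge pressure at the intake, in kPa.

P ≈ 1380 kPa

Pressure head ψ = h − z = 380.58 − 243.77 = 136.81 m.
P = ρgψ = 1027 × 9.81 × 136.81 = 1378343 Pa ≈ 1380 kPa.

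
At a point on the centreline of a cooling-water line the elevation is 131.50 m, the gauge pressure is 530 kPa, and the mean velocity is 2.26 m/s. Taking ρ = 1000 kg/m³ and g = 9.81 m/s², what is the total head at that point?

Pressure head ψ = P/(ρg) = 530×1000 / (1000 × 9.81) = 54.03 m.
Velocity head = v²/(2g) = 2.26² / (2 × 9.81) = 0.260 m.
h = z + ψ + v²/(2g) = 131.50 + 54.03 + 0.260 = 185.79 m.

h ≈ 185.79 m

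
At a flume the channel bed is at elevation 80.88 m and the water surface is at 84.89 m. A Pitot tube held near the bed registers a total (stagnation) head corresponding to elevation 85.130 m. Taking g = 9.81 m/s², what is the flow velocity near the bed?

Near the bed, under hydrostatic conditions, the piezometric head (z + ψ) equals the free-surface elevation, 84.89 m.
Velocity head = total − piezometric = 85.130 − 84.89 = 0.240 m.
v = √(2g·h_v) = √(2 × 9.81 × 0.240) = 2.17 m/s.

v ≈ 2.17 m/s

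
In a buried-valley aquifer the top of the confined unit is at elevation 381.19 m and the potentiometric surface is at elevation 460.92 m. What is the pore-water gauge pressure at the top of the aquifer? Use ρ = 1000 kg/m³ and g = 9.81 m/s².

P ≈ 782 kPa

Pressure head at the aquifer top: ψ = h − z = 460.92 − 381.19 = 79.73 m.
P = ρgψ = 1000 × 9.81 × 79.73 = 782151 Pa ≈ 782 kPa.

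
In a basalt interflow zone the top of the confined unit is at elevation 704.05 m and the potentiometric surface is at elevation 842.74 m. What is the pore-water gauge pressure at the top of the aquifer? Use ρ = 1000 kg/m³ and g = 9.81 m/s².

P ≈ 1360 kPa

Pressure head at the aquifer top: ψ = h − z = 842.74 − 704.05 = 138.69 m.
P = ρgψ = 1000 × 9.81 × 138.69 = 1360549 Pa ≈ 1360 kPa.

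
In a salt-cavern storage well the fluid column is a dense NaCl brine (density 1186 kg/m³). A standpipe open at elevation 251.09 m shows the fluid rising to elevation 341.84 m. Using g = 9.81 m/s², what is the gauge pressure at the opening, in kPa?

P ≈ 1060 kPa

Pressure head ψ = h − z = 341.84 − 251.09 = 90.75 m.
P = ρgψ = 1186 × 9.81 × 90.75 = 1055845 Pa ≈ 1060 kPa.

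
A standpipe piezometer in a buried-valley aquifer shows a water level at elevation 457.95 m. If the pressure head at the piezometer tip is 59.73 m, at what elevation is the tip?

z ≈ 398.22 m

z = h − ψ = 457.95 − 59.73 = 398.22 m.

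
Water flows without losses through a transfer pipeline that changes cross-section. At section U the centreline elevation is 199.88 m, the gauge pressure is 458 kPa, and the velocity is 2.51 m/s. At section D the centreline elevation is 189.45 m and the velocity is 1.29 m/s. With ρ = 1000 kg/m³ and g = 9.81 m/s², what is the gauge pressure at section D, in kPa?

Pressure head at U: ψ₁ = P₁/(ρg) = 458×1000 / (1000 × 9.81) = 46.69 m.
Velocity heads: v₁²/2g = 2.51²/19.62 = 0.321 m; v₂²/2g = 1.29²/19.62 = 0.085 m.
Total head H = z₁ + ψ₁ + v₁²/2g = 199.88 + 46.69 + 0.321 = 246.89 m.
ψ₂ = H − z₂ − v₂²/2g = 246.89 − 189.45 − 0.085 = 57.35 m.
P₂ = ρgψ₂ = 1000 × 9.81 × 57.35 ≈ 563 kPa.

P₂ ≈ 563 kPa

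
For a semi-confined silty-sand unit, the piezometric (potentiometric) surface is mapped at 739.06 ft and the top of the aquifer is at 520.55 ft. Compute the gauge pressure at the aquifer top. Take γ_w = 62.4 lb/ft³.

P ≈ 94.7 psi

Pressure head at the aquifer top: ψ = h − z = 739.06 − 520.55 = 218.51 ft.
P = γψ/144 = 62.4 × 218.51 / 144 = 94.7 psi.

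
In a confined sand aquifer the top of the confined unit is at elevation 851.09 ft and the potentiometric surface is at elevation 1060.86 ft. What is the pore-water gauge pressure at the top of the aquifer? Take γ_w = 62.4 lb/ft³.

Pressure head at the aquifer top: ψ = h − z = 1060.86 − 851.09 = 209.77 ft.
P = γψ/144 = 62.4 × 209.77 / 144 = 90.9 psi.

P ≈ 90.9 psi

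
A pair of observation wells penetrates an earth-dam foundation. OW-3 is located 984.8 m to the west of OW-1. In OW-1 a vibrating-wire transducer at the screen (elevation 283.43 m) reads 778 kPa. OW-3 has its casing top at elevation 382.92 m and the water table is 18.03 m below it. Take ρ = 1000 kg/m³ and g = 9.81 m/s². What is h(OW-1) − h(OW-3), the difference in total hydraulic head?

Δh ≈ -2.15 m

Pressure head at OW-1: ψ = P/(ρg) = 778×1000 / (1000 × 9.81) = 79.31 m.
Total head at OW-1: h = z + ψ = 283.43 + 79.31 = 362.74 m.
Total head at OW-3: h = 382.92 − 18.03 = 364.89 m.
Head difference: h(OW-1) − h(OW-3) = 362.74 − 364.89 = -2.15 m.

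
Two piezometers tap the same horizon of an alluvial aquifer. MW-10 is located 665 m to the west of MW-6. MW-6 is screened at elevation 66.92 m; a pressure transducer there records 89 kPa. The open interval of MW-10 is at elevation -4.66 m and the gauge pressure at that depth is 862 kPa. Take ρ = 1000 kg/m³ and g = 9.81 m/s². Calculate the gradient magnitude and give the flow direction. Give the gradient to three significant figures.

Pressure head at MW-6: ψ = P/(ρg) = 89×1000 / (1000 × 9.81) = 9.07 m.
Total head at MW-6: h = z + ψ = 66.92 + 9.07 = 75.99 m.
Pressure head at MW-10: ψ = P/(ρg) = 862×1000 / (1000 × 9.81) = 87.87 m.
Total head at MW-10: h = z + ψ = -4.66 + 87.87 = 83.21 m.
Head difference: h(MW-6) − h(MW-10) = 75.99 − 83.21 = -7.22 m.
Hydraulic gradient: i = |Δh| / L = 7.22 / 665 = 0.0109.
Flow is from higher to lower head: from MW-10 toward MW-6, i.e. toward the east.

i ≈ 0.0109; groundwater flows toward the east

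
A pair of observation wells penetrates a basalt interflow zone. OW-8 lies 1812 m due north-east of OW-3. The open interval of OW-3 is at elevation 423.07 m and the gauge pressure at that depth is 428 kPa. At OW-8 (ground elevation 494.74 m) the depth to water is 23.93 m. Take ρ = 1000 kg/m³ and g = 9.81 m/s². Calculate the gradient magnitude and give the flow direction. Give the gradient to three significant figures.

Pressure head at OW-3: ψ = P/(ρg) = 428×1000 / (1000 × 9.81) = 43.63 m.
Total head at OW-3: h = z + ψ = 423.07 + 43.63 = 466.70 m.
Total head at OW-8: h = 494.74 − 23.93 = 470.81 m.
Head difference: h(OW-3) − h(OW-8) = 466.70 − 470.81 = -4.11 m.
Hydraulic gradient: i = |Δh| / L = 4.11 / 1812 = 0.00227.
Flow is from higher to lower head: from OW-8 toward OW-3, i.e. toward the south-west.

i ≈ 0.00227; groundwater flows toward the south-west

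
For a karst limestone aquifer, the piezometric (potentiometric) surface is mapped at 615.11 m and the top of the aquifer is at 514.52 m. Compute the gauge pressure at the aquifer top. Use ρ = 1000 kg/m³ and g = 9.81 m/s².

P ≈ 987 kPa

Pressure head at the aquifer top: ψ = h − z = 615.11 − 514.52 = 100.59 m.
P = ρgψ = 1000 × 9.81 × 100.59 = 986788 Pa ≈ 987 kPa.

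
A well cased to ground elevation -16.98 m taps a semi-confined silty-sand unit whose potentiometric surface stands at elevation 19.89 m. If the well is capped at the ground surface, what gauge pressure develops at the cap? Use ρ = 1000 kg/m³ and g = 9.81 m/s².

P ≈ 362 kPa

Head above the cap: Δh = 19.89 − (-16.98) = 36.87 m.
P = ρgΔh = 1000 × 9.81 × 36.87 = 361695 Pa ≈ 362 kPa.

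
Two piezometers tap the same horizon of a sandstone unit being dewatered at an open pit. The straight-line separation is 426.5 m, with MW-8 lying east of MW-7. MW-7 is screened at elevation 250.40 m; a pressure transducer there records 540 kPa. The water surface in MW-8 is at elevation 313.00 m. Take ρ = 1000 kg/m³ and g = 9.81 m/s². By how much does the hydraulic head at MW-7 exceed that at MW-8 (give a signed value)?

Pressure head at MW-7: ψ = P/(ρg) = 540×1000 / (1000 × 9.81) = 55.05 m.
Total head at MW-7: h = z + ψ = 250.40 + 55.05 = 305.45 m.
Total head at MW-8: h = 313.00 m (water level in the piezometer is the total head).
Head difference: h(MW-7) − h(MW-8) = 305.45 − 313.00 = -7.55 m.

Δh ≈ -7.55 m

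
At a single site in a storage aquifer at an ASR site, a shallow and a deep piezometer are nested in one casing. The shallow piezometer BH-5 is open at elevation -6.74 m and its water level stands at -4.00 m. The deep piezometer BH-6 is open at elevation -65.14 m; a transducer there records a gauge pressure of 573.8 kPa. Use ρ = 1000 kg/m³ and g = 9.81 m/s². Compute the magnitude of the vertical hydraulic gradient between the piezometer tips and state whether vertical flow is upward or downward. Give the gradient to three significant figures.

Total head at BH-5: h = -4.00 m (water level in the standpipe).
Pressure head at BH-6: ψ = P/(ρg) = 573.8×1000 / (1000 × 9.81) = 58.49 m.
Total head at BH-6: h = z + ψ = -65.14 + 58.49 = -6.65 m.
Δh = h(BH-5) − h(BH-6) = -4.00 − (-6.65) = 2.65 m.
Vertical separation Δz = -6.74 − (-65.14) = 58.40 m.
|i_v| = |Δh| / Δz = 2.65 / 58.40 = 0.0454.
Head is higher in the shallow piezometer, so vertical flow is downward (recharge condition).

|i_v| ≈ 0.0454; vertical flow is downward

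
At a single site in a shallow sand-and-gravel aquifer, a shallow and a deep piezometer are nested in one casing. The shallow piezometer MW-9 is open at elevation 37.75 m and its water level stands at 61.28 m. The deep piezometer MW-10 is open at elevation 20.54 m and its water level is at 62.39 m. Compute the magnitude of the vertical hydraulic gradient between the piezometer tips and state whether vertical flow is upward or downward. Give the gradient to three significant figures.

Total head at MW-9: h = 61.28 m (water level in the standpipe).
Total head at MW-10: h = 62.39 m.
Δh = h(MW-9) − h(MW-10) = 61.28 − 62.39 = -1.11 m.
Vertical separation Δz = 37.75 − 20.54 = 17.21 m.
|i_v| = |Δh| / Δz = 1.11 / 17.21 = 0.0645.
Head is higher in the deep piezometer, so vertical flow is upward (discharge condition).

|i_v| ≈ 0.0645; vertical flow is upward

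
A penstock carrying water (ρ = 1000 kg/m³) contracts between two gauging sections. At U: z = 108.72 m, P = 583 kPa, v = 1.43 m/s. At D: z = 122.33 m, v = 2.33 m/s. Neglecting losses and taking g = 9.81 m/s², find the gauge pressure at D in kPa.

P₂ ≈ 448 kPa

Pressure head at U: ψ₁ = P₁/(ρg) = 583×1000 / (1000 × 9.81) = 59.43 m.
Velocity heads: v₁²/2g = 1.43²/19.62 = 0.104 m; v₂²/2g = 2.33²/19.62 = 0.277 m.
Total head H = z₁ + ψ₁ + v₁²/2g = 108.72 + 59.43 + 0.104 = 168.25 m.
ψ₂ = H − z₂ − v₂²/2g = 168.25 − 122.33 − 0.277 = 45.64 m.
P₂ = ρgψ₂ = 1000 × 9.81 × 45.64 ≈ 448 kPa.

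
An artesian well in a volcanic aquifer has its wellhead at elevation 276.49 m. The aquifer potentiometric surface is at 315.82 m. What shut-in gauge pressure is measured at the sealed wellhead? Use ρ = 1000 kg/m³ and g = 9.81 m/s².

P ≈ 386 kPa

Head above the cap: Δh = 315.82 − 276.49 = 39.33 m.
P = ρgΔh = 1000 × 9.81 × 39.33 = 385827 Pa ≈ 386 kPa.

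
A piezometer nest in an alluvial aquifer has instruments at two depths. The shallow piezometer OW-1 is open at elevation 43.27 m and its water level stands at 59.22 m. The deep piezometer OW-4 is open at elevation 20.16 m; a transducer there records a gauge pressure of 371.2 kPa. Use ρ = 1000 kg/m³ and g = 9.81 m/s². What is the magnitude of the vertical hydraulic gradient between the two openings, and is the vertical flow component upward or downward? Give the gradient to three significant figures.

|i_v| ≈ 0.0528; vertical flow is downward

Total head at OW-1: h = 59.22 m (water level in the standpipe).
Pressure head at OW-4: ψ = P/(ρg) = 371.2×1000 / (1000 × 9.81) = 37.84 m.
Total head at OW-4: h = z + ψ = 20.16 + 37.84 = 58.00 m.
Δh = h(OW-1) − h(OW-4) = 59.22 − 58.00 = 1.22 m.
Vertical separation Δz = 43.27 − 20.16 = 23.11 m.
|i_v| = |Δh| / Δz = 1.22 / 23.11 = 0.0528.
Head is higher in the shallow piezometer, so vertical flow is downward (recharge condition).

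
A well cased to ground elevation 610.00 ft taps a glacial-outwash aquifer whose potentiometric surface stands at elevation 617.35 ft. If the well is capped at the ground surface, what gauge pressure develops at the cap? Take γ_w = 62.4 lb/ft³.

Head above the cap: Δh = 617.35 − 610.00 = 7.35 ft.
P = γΔh/144 = 62.4 × 7.35 / 144 = 3.19 psi.

P ≈ 3.19 psi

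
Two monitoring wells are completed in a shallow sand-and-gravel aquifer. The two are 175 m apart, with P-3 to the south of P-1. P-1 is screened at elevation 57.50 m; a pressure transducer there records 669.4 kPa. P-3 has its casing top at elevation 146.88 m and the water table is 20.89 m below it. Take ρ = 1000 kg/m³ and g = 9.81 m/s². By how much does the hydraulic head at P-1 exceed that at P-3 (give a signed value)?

Δh ≈ -0.25 m

Pressure head at P-1: ψ = P/(ρg) = 669.4×1000 / (1000 × 9.81) = 68.24 m.
Total head at P-1: h = z + ψ = 57.50 + 68.24 = 125.74 m.
Total head at P-3: h = 146.88 − 20.89 = 125.99 m.
Head difference: h(P-1) − h(P-3) = 125.74 − 125.99 = -0.25 m.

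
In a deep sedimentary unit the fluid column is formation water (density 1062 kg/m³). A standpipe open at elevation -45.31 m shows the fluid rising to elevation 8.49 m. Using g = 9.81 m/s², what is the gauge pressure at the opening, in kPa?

Pressure head ψ = h − z = 8.49 − (-45.31) = 53.80 m.
P = ρgψ = 1062 × 9.81 × 53.80 = 560500 Pa ≈ 561 kPa.

P ≈ 561 kPa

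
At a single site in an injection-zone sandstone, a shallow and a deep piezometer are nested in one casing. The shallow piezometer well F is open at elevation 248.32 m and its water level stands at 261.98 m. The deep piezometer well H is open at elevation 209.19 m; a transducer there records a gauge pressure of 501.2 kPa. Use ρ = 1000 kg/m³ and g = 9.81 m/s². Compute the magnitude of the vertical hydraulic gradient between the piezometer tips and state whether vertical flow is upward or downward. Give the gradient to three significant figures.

Total head at well F: h = 261.98 m (water level in the standpipe).
Pressure head at well H: ψ = P/(ρg) = 501.2×1000 / (1000 × 9.81) = 51.09 m.
Total head at well H: h = z + ψ = 209.19 + 51.09 = 260.28 m.
Δh = h(well F) − h(well H) = 261.98 − 260.28 = 1.70 m.
Vertical separation Δz = 248.32 − 209.19 = 39.13 m.
|i_v| = |Δh| / Δz = 1.70 / 39.13 = 0.0434.
Head is higher in the shallow piezometer, so vertical flow is downward (recharge condition).

|i_v| ≈ 0.0434; vertical flow is downward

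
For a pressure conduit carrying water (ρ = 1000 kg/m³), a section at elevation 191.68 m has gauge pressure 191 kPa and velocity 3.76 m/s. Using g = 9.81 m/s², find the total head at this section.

Pressure head ψ = P/(ρg) = 191×1000 / (1000 × 9.81) = 19.47 m.
Velocity head = v²/(2g) = 3.76² / (2 × 9.81) = 0.721 m.
h = z + ψ + v²/(2g) = 191.68 + 19.47 + 0.721 = 211.87 m.

h ≈ 211.87 m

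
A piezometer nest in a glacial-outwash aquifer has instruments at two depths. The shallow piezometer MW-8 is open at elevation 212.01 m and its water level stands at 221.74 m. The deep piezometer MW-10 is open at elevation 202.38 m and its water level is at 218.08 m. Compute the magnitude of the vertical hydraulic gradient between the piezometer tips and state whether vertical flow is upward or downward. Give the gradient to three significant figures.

|i_v| ≈ 0.380; vertical flow is downward

Total head at MW-8: h = 221.74 m (water level in the standpipe).
Total head at MW-10: h = 218.08 m.
Δh = h(MW-8) − h(MW-10) = 221.74 − 218.08 = 3.66 m.
Vertical separation Δz = 212.01 − 202.38 = 9.63 m.
|i_v| = |Δh| / Δz = 3.66 / 9.63 = 0.380.
Head is higher in the shallow piezometer, so vertical flow is downward (recharge condition).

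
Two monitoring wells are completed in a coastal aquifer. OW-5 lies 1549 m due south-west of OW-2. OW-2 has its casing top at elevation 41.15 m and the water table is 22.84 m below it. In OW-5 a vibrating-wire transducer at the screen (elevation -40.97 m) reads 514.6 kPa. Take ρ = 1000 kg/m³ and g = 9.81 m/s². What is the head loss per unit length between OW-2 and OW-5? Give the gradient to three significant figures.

i ≈ 0.00440 m/m

Total head at OW-2: h = 41.15 − 22.84 = 18.31 m.
Pressure head at OW-5: ψ = P/(ρg) = 514.6×1000 / (1000 × 9.81) = 52.46 m.
Total head at OW-5: h = z + ψ = -40.97 + 52.46 = 11.49 m.
Head difference: h(OW-2) − h(OW-5) = 18.31 − 11.49 = 6.82 m.
Hydraulic gradient: i = |Δh| / L = 6.82 / 1549 = 0.00440.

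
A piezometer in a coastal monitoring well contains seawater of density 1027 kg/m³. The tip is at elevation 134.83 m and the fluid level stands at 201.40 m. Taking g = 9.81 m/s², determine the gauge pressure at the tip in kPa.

P ≈ 671 kPa

Pressure head ψ = h − z = 201.40 − 134.83 = 66.57 m.
P = ρgψ = 1027 × 9.81 × 66.57 = 670684 Pa ≈ 671 kPa.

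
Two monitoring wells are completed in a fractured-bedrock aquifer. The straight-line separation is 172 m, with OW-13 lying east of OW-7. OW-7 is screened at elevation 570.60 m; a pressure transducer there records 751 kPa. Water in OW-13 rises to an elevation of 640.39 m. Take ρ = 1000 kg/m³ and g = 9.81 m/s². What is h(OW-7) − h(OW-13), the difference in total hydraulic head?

Pressure head at OW-7: ψ = P/(ρg) = 751×1000 / (1000 × 9.81) = 76.55 m.
Total head at OW-7: h = z + ψ = 570.60 + 76.55 = 647.15 m.
Total head at OW-13: h = 640.39 m (water level in the piezometer is the total head).
Head difference: h(OW-7) − h(OW-13) = 647.15 − 640.39 = 6.76 m.

Δh ≈ 6.76 m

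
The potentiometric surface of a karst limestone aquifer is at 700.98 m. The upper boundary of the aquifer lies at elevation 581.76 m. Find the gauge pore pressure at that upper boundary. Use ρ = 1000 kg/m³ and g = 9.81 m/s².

P ≈ 1170 kPa

Pressure head at the aquifer top: ψ = h − z = 700.98 − 581.76 = 119.22 m.
P = ρgψ = 1000 × 9.81 × 119.22 = 1169548 Pa ≈ 1170 kPa.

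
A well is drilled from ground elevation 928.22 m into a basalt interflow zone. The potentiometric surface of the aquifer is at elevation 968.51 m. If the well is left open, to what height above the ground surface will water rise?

≈ 40.29 m above ground

Water rises to the potentiometric surface, so the rise above ground = 968.51 − 928.22 = 40.29 m.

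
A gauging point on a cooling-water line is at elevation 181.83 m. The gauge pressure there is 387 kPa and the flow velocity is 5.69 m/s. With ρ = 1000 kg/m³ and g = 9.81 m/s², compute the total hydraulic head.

h ≈ 222.93 m

Pressure head ψ = P/(ρg) = 387×1000 / (1000 × 9.81) = 39.45 m.
Velocity head = v²/(2g) = 5.69² / (2 × 9.81) = 1.650 m.
h = z + ψ + v²/(2g) = 181.83 + 39.45 + 1.650 = 222.93 m.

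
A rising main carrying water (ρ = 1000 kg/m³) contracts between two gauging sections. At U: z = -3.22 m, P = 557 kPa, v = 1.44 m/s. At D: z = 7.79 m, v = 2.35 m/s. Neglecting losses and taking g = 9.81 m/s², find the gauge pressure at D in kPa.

Pressure head at U: ψ₁ = P₁/(ρg) = 557×1000 / (1000 × 9.81) = 56.78 m.
Velocity heads: v₁²/2g = 1.44²/19.62 = 0.106 m; v₂²/2g = 2.35²/19.62 = 0.281 m.
Total head H = z₁ + ψ₁ + v₁²/2g = -3.22 + 56.78 + 0.106 = 53.67 m.
ψ₂ = H − z₂ − v₂²/2g = 53.67 − 7.79 − 0.281 = 45.60 m.
P₂ = ρgψ₂ = 1000 × 9.81 × 45.60 ≈ 447 kPa.

P₂ ≈ 447 kPa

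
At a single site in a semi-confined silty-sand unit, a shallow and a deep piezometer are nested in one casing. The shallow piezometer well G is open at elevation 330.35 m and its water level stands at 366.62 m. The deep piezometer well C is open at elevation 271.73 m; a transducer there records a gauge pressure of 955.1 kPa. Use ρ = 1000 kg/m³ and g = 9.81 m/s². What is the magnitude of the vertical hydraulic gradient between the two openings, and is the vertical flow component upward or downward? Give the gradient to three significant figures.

|i_v| ≈ 0.0421; vertical flow is upward

Total head at well G: h = 366.62 m (water level in the standpipe).
Pressure head at well C: ψ = P/(ρg) = 955.1×1000 / (1000 × 9.81) = 97.36 m.
Total head at well C: h = z + ψ = 271.73 + 97.36 = 369.09 m.
Δh = h(well G) − h(well C) = 366.62 − 369.09 = -2.47 m.
Vertical separation Δz = 330.35 − 271.73 = 58.62 m.
|i_v| = |Δh| / Δz = 2.47 / 58.62 = 0.0421.
Head is higher in the deep piezometer, so vertical flow is upward (discharge condition).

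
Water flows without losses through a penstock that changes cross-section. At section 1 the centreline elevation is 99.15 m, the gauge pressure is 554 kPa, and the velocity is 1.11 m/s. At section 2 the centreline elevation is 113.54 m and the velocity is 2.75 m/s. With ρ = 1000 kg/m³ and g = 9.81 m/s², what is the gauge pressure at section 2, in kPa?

P₂ ≈ 410 kPa

Pressure head at 1: ψ₁ = P₁/(ρg) = 554×1000 / (1000 × 9.81) = 56.47 m.
Velocity heads: v₁²/2g = 1.11²/19.62 = 0.063 m; v₂²/2g = 2.75²/19.62 = 0.385 m.
Total head H = z₁ + ψ₁ + v₁²/2g = 99.15 + 56.47 + 0.063 = 155.68 m.
ψ₂ = H − z₂ − v₂²/2g = 155.68 − 113.54 − 0.385 = 41.76 m.
P₂ = ρgψ₂ = 1000 × 9.81 × 41.76 ≈ 410 kPa.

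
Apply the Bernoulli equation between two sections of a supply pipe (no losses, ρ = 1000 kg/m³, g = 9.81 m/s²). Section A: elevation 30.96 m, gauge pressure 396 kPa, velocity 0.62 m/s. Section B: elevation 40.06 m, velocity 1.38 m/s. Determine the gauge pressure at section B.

Pressure head at A: ψ₁ = P₁/(ρg) = 396×1000 / (1000 × 9.81) = 40.37 m.
Velocity heads: v₁²/2g = 0.62²/19.62 = 0.020 m; v₂²/2g = 1.38²/19.62 = 0.097 m.
Total head H = z₁ + ψ₁ + v₁²/2g = 30.96 + 40.37 + 0.020 = 71.35 m.
ψ₂ = H − z₂ − v₂²/2g = 71.35 − 40.06 − 0.097 = 31.19 m.
P₂ = ρgψ₂ = 1000 × 9.81 × 31.19 ≈ 306 kPa.

P₂ ≈ 306 kPa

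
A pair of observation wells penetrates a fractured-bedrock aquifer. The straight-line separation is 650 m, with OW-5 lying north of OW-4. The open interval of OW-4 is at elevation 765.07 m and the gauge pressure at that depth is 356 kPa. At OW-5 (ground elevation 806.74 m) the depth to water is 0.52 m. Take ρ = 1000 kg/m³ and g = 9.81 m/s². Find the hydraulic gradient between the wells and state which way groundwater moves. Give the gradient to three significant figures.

Pressure head at OW-4: ψ = P/(ρg) = 356×1000 / (1000 × 9.81) = 36.29 m.
Total head at OW-4: h = z + ψ = 765.07 + 36.29 = 801.36 m.
Total head at OW-5: h = 806.74 − 0.52 = 806.22 m.
Head difference: h(OW-4) − h(OW-5) = 801.36 − 806.22 = -4.86 m.
Hydraulic gradient: i = |Δh| / L = 4.86 / 650 = 0.00748.
Flow is from higher to lower head: from OW-5 toward OW-4, i.e. toward the south.

i ≈ 0.00748; groundwater flows toward the south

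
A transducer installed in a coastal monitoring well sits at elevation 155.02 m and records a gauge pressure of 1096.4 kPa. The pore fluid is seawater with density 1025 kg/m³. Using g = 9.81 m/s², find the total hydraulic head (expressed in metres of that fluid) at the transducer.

ψ = P/(ρg) = 1096.4×1000 / (1025 × 9.81) = 109.04 m.
h = z + ψ = 155.02 + 109.04 = 264.06 m.

h ≈ 264.06 m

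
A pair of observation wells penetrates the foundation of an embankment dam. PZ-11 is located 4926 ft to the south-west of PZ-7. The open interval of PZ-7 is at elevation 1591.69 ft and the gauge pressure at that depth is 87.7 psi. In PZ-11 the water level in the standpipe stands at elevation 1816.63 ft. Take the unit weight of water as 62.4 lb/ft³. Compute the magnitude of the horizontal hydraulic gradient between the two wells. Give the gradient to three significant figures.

i ≈ 0.00458

Pressure head at PZ-7: ψ = 144·P/γ = 144 × 87.7 / 62.4 = 202.38 ft.
Total head at PZ-7: h = z + ψ = 1591.69 + 202.38 = 1794.07 ft.
Total head at PZ-11: h = 1816.63 ft (water level in the piezometer is the total head).
Head difference: h(PZ-7) − h(PZ-11) = 1794.07 − 1816.63 = -22.56 ft.
Hydraulic gradient: i = |Δh| / L = 22.56 / 4926 = 0.00458.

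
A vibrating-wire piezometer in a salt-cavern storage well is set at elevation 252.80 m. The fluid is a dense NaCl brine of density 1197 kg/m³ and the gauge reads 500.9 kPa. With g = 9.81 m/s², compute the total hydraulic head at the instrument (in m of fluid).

h ≈ 295.46 m

ψ = P/(ρg) = 500.9×1000 / (1197 × 9.81) = 42.66 m.
h = z + ψ = 252.80 + 42.66 = 295.46 m.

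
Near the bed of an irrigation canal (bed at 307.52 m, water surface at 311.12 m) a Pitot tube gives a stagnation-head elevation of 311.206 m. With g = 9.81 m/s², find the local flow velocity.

v ≈ 1.30 m/s

Near the bed, under hydrostatic conditions, the piezometric head (z + ψ) equals the free-surface elevation, 311.12 m.
Velocity head = total − piezometric = 311.206 − 311.12 = 0.086 m.
v = √(2g·h_v) = √(2 × 9.81 × 0.086) = 1.30 m/s.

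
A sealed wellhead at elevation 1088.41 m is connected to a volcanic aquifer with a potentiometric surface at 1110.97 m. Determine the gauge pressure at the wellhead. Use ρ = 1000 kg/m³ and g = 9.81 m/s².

P ≈ 221 kPa

Head above the cap: Δh = 1110.97 − 1088.41 = 22.56 m.
P = ρgΔh = 1000 × 9.81 × 22.56 = 221314 Pa ≈ 221 kPa.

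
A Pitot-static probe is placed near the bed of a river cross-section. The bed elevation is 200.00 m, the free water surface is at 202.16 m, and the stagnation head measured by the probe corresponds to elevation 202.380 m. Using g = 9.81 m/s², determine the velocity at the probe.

Near the bed, under hydrostatic conditions, the piezometric head (z + ψ) equals the free-surface elevation, 202.16 m.
Velocity head = total − piezometric = 202.380 − 202.16 = 0.220 m.
v = √(2g·h_v) = √(2 × 9.81 × 0.220) = 2.08 m/s.

v ≈ 2.08 m/s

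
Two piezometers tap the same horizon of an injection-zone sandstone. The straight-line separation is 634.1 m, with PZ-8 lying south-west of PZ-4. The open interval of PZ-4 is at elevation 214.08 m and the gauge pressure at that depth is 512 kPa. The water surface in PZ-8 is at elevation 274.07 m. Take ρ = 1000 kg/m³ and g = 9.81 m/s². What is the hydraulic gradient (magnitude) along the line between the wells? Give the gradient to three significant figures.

i ≈ 0.0123

Pressure head at PZ-4: ψ = P/(ρg) = 512×1000 / (1000 × 9.81) = 52.19 m.
Total head at PZ-4: h = z + ψ = 214.08 + 52.19 = 266.27 m.
Total head at PZ-8: h = 274.07 m (water level in the piezometer is the total head).
Head difference: h(PZ-4) − h(PZ-8) = 266.27 − 274.07 = -7.80 m.
Hydraulic gradient: i = |Δh| / L = 7.80 / 634.1 = 0.0123.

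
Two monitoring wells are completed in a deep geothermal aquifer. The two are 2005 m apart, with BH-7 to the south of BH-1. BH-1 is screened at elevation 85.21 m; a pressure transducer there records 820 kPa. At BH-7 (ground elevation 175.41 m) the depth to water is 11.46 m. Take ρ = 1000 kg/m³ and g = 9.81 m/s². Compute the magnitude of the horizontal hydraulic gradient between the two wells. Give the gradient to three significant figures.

i ≈ 0.00242

Pressure head at BH-1: ψ = P/(ρg) = 820×1000 / (1000 × 9.81) = 83.59 m.
Total head at BH-1: h = z + ψ = 85.21 + 83.59 = 168.80 m.
Total head at BH-7: h = 175.41 − 11.46 = 163.95 m.
Head difference: h(BH-1) − h(BH-7) = 168.80 − 163.95 = 4.85 m.
Hydraulic gradient: i = |Δh| / L = 4.85 / 2005 = 0.00242.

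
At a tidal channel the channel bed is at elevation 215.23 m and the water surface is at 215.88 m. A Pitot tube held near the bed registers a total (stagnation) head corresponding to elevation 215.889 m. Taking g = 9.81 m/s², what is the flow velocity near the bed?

Near the bed, under hydrostatic conditions, the piezometric head (z + ψ) equals the free-surface elevation, 215.88 m.
Velocity head = total − piezometric = 215.889 − 215.88 = 0.009 m.
v = √(2g·h_v) = √(2 × 9.81 × 0.009) = 0.420 m/s.

v ≈ 0.420 m/s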